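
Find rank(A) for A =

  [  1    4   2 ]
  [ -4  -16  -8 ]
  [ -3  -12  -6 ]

Add 4 times R1 to R2.
Add 3 times R1 to R3.
The reduced form has 1 nonzero row.

rank = 1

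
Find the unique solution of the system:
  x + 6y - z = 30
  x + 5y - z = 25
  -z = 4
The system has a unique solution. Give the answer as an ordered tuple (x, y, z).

Form the augmented matrix and row-reduce:
  [ 1  6  -1  |  30 ]
  [ 1  5  -1  |  25 ]
  [ 0  0  -1  |   4 ]
r2 := r2 − r1
  [ 1   6  -1  |  30 ]
  [ 0  -1   0  |  -5 ]
  [ 0   0  -1  |   4 ]
r2 := -1·r2
  [ 1  6  -1  |  30 ]
  [ 0  1   0  |   5 ]
  [ 0  0  -1  |   4 ]
r3 := -1·r3
  [ 1  6  -1  |  30 ]
  [ 0  1   0  |   5 ]
  [ 0  0   1  |  -4 ]
r1 := r1 + r3
  [ 1  6  0  |  26 ]
  [ 0  1  0  |   5 ]
  [ 0  0  1  |  -4 ]
r1 := r1 − 6·r2
  [ 1  0  0  |  -4 ]
  [ 0  1  0  |   5 ]
  [ 0  0  1  |  -4 ]
Reading off the last column: x = -4, y = 5, z = -4.

(-4, 5, -4)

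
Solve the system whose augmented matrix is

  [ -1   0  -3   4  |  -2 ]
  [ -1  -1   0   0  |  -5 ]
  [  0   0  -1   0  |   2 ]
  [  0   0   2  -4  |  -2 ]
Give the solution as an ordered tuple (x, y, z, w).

(6, -1, -2, -1/2)

r1 -> -1·r1
  [  1   0   3  -4  |   2 ]
  [ -1  -1   0   0  |  -5 ]
  [  0   0  -1   0  |   2 ]
  [  0   0   2  -4  |  -2 ]
r2 -> r2 + r1
  [ 1   0   3  -4  |   2 ]
  [ 0  -1   3  -4  |  -3 ]
  [ 0   0  -1   0  |   2 ]
  [ 0   0   2  -4  |  -2 ]
r2 -> -1·r2
  [ 1  0   3  -4  |   2 ]
  [ 0  1  -3   4  |   3 ]
  [ 0  0  -1   0  |   2 ]
  [ 0  0   2  -4  |  -2 ]
r3 -> -1·r3
  [ 1  0   3  -4  |   2 ]
  [ 0  1  -3   4  |   3 ]
  [ 0  0   1   0  |  -2 ]
  [ 0  0   2  -4  |  -2 ]
r4 -> r4 − 2·r3
  [ 1  0   3  -4  |   2 ]
  [ 0  1  -3   4  |   3 ]
  [ 0  0   1   0  |  -2 ]
  [ 0  0   0  -4  |   2 ]
r4 -> -1/4·r4
  [ 1  0   3  -4  |     2 ]
  [ 0  1  -3   4  |     3 ]
  [ 0  0   1   0  |    -2 ]
  [ 0  0   0   1  |  -1/2 ]
r2 -> r2 − 4·r4
  [ 1  0   3  -4  |     2 ]
  [ 0  1  -3   0  |     5 ]
  [ 0  0   1   0  |    -2 ]
  [ 0  0   0   1  |  -1/2 ]
r1 -> r1 + 4·r4
  [ 1  0   3  0  |     0 ]
  [ 0  1  -3  0  |     5 ]
  [ 0  0   1  0  |    -2 ]
  [ 0  0   0  1  |  -1/2 ]
r2 -> r2 + 3·r3
  [ 1  0  3  0  |     0 ]
  [ 0  1  0  0  |    -1 ]
  [ 0  0  1  0  |    -2 ]
  [ 0  0  0  1  |  -1/2 ]
r1 -> r1 − 3·r3
  [ 1  0  0  0  |     6 ]
  [ 0  1  0  0  |    -1 ]
  [ 0  0  1  0  |    -2 ]
  [ 0  0  0  1  |  -1/2 ]
Reading off the last column: x = 6, y = -1, z = -2, w = -1/2.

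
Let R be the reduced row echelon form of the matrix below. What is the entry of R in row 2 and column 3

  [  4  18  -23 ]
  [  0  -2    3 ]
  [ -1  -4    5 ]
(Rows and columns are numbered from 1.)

R1 -> 1/4·R1
  [  1  9/2  -23/4 ]
  [  0   -2      3 ]
  [ -1   -4      5 ]
R3 -> R3 + R1
  [ 1  9/2  -23/4 ]
  [ 0   -2      3 ]
  [ 0  1/2   -3/4 ]
R2 -> -1/2·R2
  [ 1  9/2  -23/4 ]
  [ 0    1   -3/2 ]
  [ 0  1/2   -3/4 ]
R3 -> R3 − 1/2·R2
  [ 1  9/2  -23/4 ]
  [ 0    1   -3/2 ]
  [ 0    0      0 ]
R1 -> R1 − 9/2·R2
  [ 1  0     1 ]
  [ 0  1  -3/2 ]
  [ 0  0     0 ]

-3/2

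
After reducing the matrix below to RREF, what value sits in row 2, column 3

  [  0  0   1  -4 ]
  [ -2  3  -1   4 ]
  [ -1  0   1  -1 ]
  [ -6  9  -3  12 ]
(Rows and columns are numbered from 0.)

Swap r1 and r2.
Multiply r1 by -1/2.
Add r1 to r3.
Add 6 times r1 to r4.
Swap r2 and r3.
Multiply r2 by -2/3.
Add r3 to r2.
Subtract 1/2 times r3 from r1.
Add 3/2 times r2 to r1.

-4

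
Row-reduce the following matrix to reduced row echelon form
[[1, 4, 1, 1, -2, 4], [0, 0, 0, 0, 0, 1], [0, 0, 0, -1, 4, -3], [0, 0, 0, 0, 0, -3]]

[[1, 4, 1, 0, 2, 0], [0, 0, 0, 1, -4, 0], [0, 0, 0, 0, 0, 1], [0, 0, 0, 0, 0, 0]]

R2 <=> R3
  [ 1  4  1   1  -2   4 ]
  [ 0  0  0  -1   4  -3 ]
  [ 0  0  0   0   0   1 ]
  [ 0  0  0   0   0  -3 ]
R2 -> -1·R2
  [ 1  4  1  1  -2   4 ]
  [ 0  0  0  1  -4   3 ]
  [ 0  0  0  0   0   1 ]
  [ 0  0  0  0   0  -3 ]
R4 -> R4 + 3·R3
  [ 1  4  1  1  -2  4 ]
  [ 0  0  0  1  -4  3 ]
  [ 0  0  0  0   0  1 ]
  [ 0  0  0  0   0  0 ]
R2 -> R2 − 3·R3
  [ 1  4  1  1  -2  4 ]
  [ 0  0  0  1  -4  0 ]
  [ 0  0  0  0   0  1 ]
  [ 0  0  0  0   0  0 ]
R1 -> R1 − 4·R3
  [ 1  4  1  1  -2  0 ]
  [ 0  0  0  1  -4  0 ]
  [ 0  0  0  0   0  1 ]
  [ 0  0  0  0   0  0 ]
R1 -> R1 − R2
  [ 1  4  1  0   2  0 ]
  [ 0  0  0  1  -4  0 ]
  [ 0  0  0  0   0  1 ]
  [ 0  0  0  0   0  0 ]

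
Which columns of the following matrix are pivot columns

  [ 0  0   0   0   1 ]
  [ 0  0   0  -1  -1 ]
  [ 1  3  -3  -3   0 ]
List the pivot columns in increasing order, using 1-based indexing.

R1 <-> R3
R2 -> -1·R2
R2 -> R2 − R3
R1 -> R1 + 3·R2
Pivot columns are the columns containing a leading 1.

1, 4, 5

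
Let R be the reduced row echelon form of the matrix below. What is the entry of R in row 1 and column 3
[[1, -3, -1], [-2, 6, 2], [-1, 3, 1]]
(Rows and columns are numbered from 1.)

R2 -> R2 + 2·R1
  [  1  -3  -1 ]
  [  0   0   0 ]
  [ -1   3   1 ]
R3 -> R3 + R1
  [ 1  -3  -1 ]
  [ 0   0   0 ]
  [ 0   0   0 ]

-1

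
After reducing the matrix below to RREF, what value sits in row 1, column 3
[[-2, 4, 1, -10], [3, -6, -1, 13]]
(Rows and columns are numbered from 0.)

-4

Multiply r1 by -1/2.
  [ 1  -2  -1/2   5 ]
  [ 3  -6    -1  13 ]
Subtract 3 times r1 from r2.
  [ 1  -2  -1/2   5 ]
  [ 0   0   1/2  -2 ]
Multiply r2 by 2.
  [ 1  -2  -1/2   5 ]
  [ 0   0     1  -4 ]
Add 1/2 times r2 to r1.
  [ 1  -2  0   3 ]
  [ 0   0  1  -4 ]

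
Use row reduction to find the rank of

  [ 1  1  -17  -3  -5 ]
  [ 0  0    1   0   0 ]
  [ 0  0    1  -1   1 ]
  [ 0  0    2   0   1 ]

rank = 4

ρ3 -> ρ3 − ρ2
  [ 1  1  -17  -3  -5 ]
  [ 0  0    1   0   0 ]
  [ 0  0    0  -1   1 ]
  [ 0  0    2   0   1 ]
ρ4 -> ρ4 − 2·ρ2
  [ 1  1  -17  -3  -5 ]
  [ 0  0    1   0   0 ]
  [ 0  0    0  -1   1 ]
  [ 0  0    0   0   1 ]
ρ3 -> -1·ρ3
  [ 1  1  -17  -3  -5 ]
  [ 0  0    1   0   0 ]
  [ 0  0    0   1  -1 ]
  [ 0  0    0   0   1 ]
ρ3 -> ρ3 + ρ4
  [ 1  1  -17  -3  -5 ]
  [ 0  0    1   0   0 ]
  [ 0  0    0   1   0 ]
  [ 0  0    0   0   1 ]
ρ1 -> ρ1 + 5·ρ4
  [ 1  1  -17  -3  0 ]
  [ 0  0    1   0  0 ]
  [ 0  0    0   1  0 ]
  [ 0  0    0   0  1 ]
ρ1 -> ρ1 + 3·ρ3
  [ 1  1  -17  0  0 ]
  [ 0  0    1  0  0 ]
  [ 0  0    0  1  0 ]
  [ 0  0    0  0  1 ]
ρ1 -> ρ1 + 17·ρ2
  [ 1  1  0  0  0 ]
  [ 0  0  1  0  0 ]
  [ 0  0  0  1  0 ]
  [ 0  0  0  0  1 ]
The reduced form has 4 nonzero rows.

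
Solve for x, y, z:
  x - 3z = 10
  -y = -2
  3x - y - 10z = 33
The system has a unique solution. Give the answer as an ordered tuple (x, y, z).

Form the augmented matrix and row-reduce:
  [ 1   0   -3  |  10 ]
  [ 0  -1    0  |  -2 ]
  [ 3  -1  -10  |  33 ]
ρ3 → ρ3 − 3·ρ1
  [ 1   0  -3  |  10 ]
  [ 0  -1   0  |  -2 ]
  [ 0  -1  -1  |   3 ]
ρ2 → -1·ρ2
  [ 1   0  -3  |  10 ]
  [ 0   1   0  |   2 ]
  [ 0  -1  -1  |   3 ]
ρ3 → ρ3 + ρ2
  [ 1  0  -3  |  10 ]
  [ 0  1   0  |   2 ]
  [ 0  0  -1  |   5 ]
ρ3 → -1·ρ3
  [ 1  0  -3  |  10 ]
  [ 0  1   0  |   2 ]
  [ 0  0   1  |  -5 ]
ρ1 → ρ1 + 3·ρ3
  [ 1  0  0  |  -5 ]
  [ 0  1  0  |   2 ]
  [ 0  0  1  |  -5 ]
Reading off the last column: x = -5, y = 2, z = -5.

(-5, 2, -5)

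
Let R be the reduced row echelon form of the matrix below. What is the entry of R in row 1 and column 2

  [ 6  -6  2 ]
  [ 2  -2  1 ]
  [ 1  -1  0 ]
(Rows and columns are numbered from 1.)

r1 -> 1/6·r1
r2 -> r2 − 2·r1
r3 -> r3 − r1
r2 -> 3·r2
r3 -> r3 + 1/3·r2
r1 -> r1 − 1/3·r2

-1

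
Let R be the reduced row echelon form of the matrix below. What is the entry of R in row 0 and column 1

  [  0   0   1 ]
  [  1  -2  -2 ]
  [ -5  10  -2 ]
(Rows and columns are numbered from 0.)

Swap R1 and R2.
  [  1  -2  -2 ]
  [  0   0   1 ]
  [ -5  10  -2 ]
Add 5 times R1 to R3.
  [ 1  -2   -2 ]
  [ 0   0    1 ]
  [ 0   0  -12 ]
Add 12 times R2 to R3.
  [ 1  -2  -2 ]
  [ 0   0   1 ]
  [ 0   0   0 ]
Add 2 times R2 to R1.
  [ 1  -2  0 ]
  [ 0   0  1 ]
  [ 0   0  0 ]

-2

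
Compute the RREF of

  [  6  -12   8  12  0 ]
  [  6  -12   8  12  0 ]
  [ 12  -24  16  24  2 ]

ρ1 ← 1/6·ρ1
  [  1   -2  4/3   2  0 ]
  [  6  -12    8  12  0 ]
  [ 12  -24   16  24  2 ]
ρ2 ← ρ2 − 6·ρ1
  [  1   -2  4/3   2  0 ]
  [  0    0    0   0  0 ]
  [ 12  -24   16  24  2 ]
ρ3 ← ρ3 − 12·ρ1
  [ 1  -2  4/3  2  0 ]
  [ 0   0    0  0  0 ]
  [ 0   0    0  0  2 ]
ρ2 ↔ ρ3
  [ 1  -2  4/3  2  0 ]
  [ 0   0    0  0  2 ]
  [ 0   0    0  0  0 ]
ρ2 ← 1/2·ρ2
  [ 1  -2  4/3  2  0 ]
  [ 0   0    0  0  1 ]
  [ 0   0    0  0  0 ]

[[1, -2, 4/3, 2, 0], [0, 0, 0, 0, 1], [0, 0, 0, 0, 0]]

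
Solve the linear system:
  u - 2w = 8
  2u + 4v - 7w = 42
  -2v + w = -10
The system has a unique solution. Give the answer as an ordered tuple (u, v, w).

(-4, 2, -6)

Form the augmented matrix and row-reduce:
  [ 1   0  -2  |    8 ]
  [ 2   4  -7  |   42 ]
  [ 0  -2   1  |  -10 ]
r2 := r2 − 2·r1
  [ 1   0  -2  |    8 ]
  [ 0   4  -3  |   26 ]
  [ 0  -2   1  |  -10 ]
r2 := 1/4·r2
  [ 1   0    -2  |     8 ]
  [ 0   1  -3/4  |  13/2 ]
  [ 0  -2     1  |   -10 ]
r3 := r3 + 2·r2
  [ 1  0    -2  |     8 ]
  [ 0  1  -3/4  |  13/2 ]
  [ 0  0  -1/2  |     3 ]
r3 := -2·r3
  [ 1  0    -2  |     8 ]
  [ 0  1  -3/4  |  13/2 ]
  [ 0  0     1  |    -6 ]
r2 := r2 + 3/4·r3
  [ 1  0  -2  |   8 ]
  [ 0  1   0  |   2 ]
  [ 0  0   1  |  -6 ]
r1 := r1 + 2·r3
  [ 1  0  0  |  -4 ]
  [ 0  1  0  |   2 ]
  [ 0  0  1  |  -6 ]
Reading off the last column: u = -4, v = 2, w = -6.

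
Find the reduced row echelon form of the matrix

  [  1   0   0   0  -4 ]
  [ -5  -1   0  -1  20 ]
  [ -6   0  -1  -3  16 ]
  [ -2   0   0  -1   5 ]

[[1, 0, 0, 0, -4], [0, 1, 0, 0, -3], [0, 0, 1, 0, -1], [0, 0, 0, 1, 3]]

Add 5 times ρ1 to ρ2.
  [  1   0   0   0  -4 ]
  [  0  -1   0  -1   0 ]
  [ -6   0  -1  -3  16 ]
  [ -2   0   0  -1   5 ]
Add 6 times ρ1 to ρ3.
  [  1   0   0   0  -4 ]
  [  0  -1   0  -1   0 ]
  [  0   0  -1  -3  -8 ]
  [ -2   0   0  -1   5 ]
Add 2 times ρ1 to ρ4.
  [ 1   0   0   0  -4 ]
  [ 0  -1   0  -1   0 ]
  [ 0   0  -1  -3  -8 ]
  [ 0   0   0  -1  -3 ]
Multiply ρ2 by -1.
  [ 1  0   0   0  -4 ]
  [ 0  1   0   1   0 ]
  [ 0  0  -1  -3  -8 ]
  [ 0  0   0  -1  -3 ]
Multiply ρ3 by -1.
  [ 1  0  0   0  -4 ]
  [ 0  1  0   1   0 ]
  [ 0  0  1   3   8 ]
  [ 0  0  0  -1  -3 ]
Multiply ρ4 by -1.
  [ 1  0  0  0  -4 ]
  [ 0  1  0  1   0 ]
  [ 0  0  1  3   8 ]
  [ 0  0  0  1   3 ]
Subtract 3 times ρ4 from ρ3.
  [ 1  0  0  0  -4 ]
  [ 0  1  0  1   0 ]
  [ 0  0  1  0  -1 ]
  [ 0  0  0  1   3 ]
Subtract ρ4 from ρ2.
  [ 1  0  0  0  -4 ]
  [ 0  1  0  0  -3 ]
  [ 0  0  1  0  -1 ]
  [ 0  0  0  1   3 ]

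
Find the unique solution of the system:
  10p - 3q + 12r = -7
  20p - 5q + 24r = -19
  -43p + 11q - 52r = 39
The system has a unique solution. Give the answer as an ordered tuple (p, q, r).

(-4, -5, 3/2)

Form the augmented matrix and row-reduce:
  [  10  -3   12  |   -7 ]
  [  20  -5   24  |  -19 ]
  [ -43  11  -52  |   39 ]
r1 → 1/10·r1
  [   1  -3/10  6/5  |  -7/10 ]
  [  20     -5   24  |    -19 ]
  [ -43     11  -52  |     39 ]
r2 → r2 − 20·r1
  [   1  -3/10  6/5  |  -7/10 ]
  [   0      1    0  |     -5 ]
  [ -43     11  -52  |     39 ]
r3 → r3 + 43·r1
  [ 1   -3/10   6/5  |  -7/10 ]
  [ 0       1     0  |     -5 ]
  [ 0  -19/10  -2/5  |  89/10 ]
r3 → r3 + 19/10·r2
  [ 1  -3/10   6/5  |  -7/10 ]
  [ 0      1     0  |     -5 ]
  [ 0      0  -2/5  |   -3/5 ]
r3 → -5/2·r3
  [ 1  -3/10  6/5  |  -7/10 ]
  [ 0      1    0  |     -5 ]
  [ 0      0    1  |    3/2 ]
r1 → r1 − 6/5·r3
  [ 1  -3/10  0  |  -5/2 ]
  [ 0      1  0  |    -5 ]
  [ 0      0  1  |   3/2 ]
r1 → r1 + 3/10·r2
  [ 1  0  0  |   -4 ]
  [ 0  1  0  |   -5 ]
  [ 0  0  1  |  3/2 ]
Reading off the last column: p = -4, q = -5, r = 3/2.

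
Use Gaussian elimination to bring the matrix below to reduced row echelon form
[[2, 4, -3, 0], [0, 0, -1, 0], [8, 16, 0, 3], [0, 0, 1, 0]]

R1 -> 1/2·R1
  [ 1   2  -3/2  0 ]
  [ 0   0    -1  0 ]
  [ 8  16     0  3 ]
  [ 0   0     1  0 ]
R3 -> R3 − 8·R1
  [ 1  2  -3/2  0 ]
  [ 0  0    -1  0 ]
  [ 0  0    12  3 ]
  [ 0  0     1  0 ]
R2 -> -1·R2
  [ 1  2  -3/2  0 ]
  [ 0  0     1  0 ]
  [ 0  0    12  3 ]
  [ 0  0     1  0 ]
R3 -> R3 − 12·R2
  [ 1  2  -3/2  0 ]
  [ 0  0     1  0 ]
  [ 0  0     0  3 ]
  [ 0  0     1  0 ]
R4 -> R4 − R2
  [ 1  2  -3/2  0 ]
  [ 0  0     1  0 ]
  [ 0  0     0  3 ]
  [ 0  0     0  0 ]
R3 -> 1/3·R3
  [ 1  2  -3/2  0 ]
  [ 0  0     1  0 ]
  [ 0  0     0  1 ]
  [ 0  0     0  0 ]
R1 -> R1 + 3/2·R2
  [ 1  2  0  0 ]
  [ 0  0  1  0 ]
  [ 0  0  0  1 ]
  [ 0  0  0  0 ]

[[1, 2, 0, 0], [0, 0, 1, 0], [0, 0, 0, 1], [0, 0, 0, 0]]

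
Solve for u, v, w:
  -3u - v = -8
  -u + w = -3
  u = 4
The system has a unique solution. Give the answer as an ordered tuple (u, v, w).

Form the augmented matrix and row-reduce:
  [ -3  -1  0  |  -8 ]
  [ -1   0  1  |  -3 ]
  [  1   0  0  |   4 ]
Multiply ρ1 by -1/3.
Add ρ1 to ρ2.
Subtract ρ1 from ρ3.
Multiply ρ2 by 3.
Add 1/3 times ρ2 to ρ3.
Subtract 3 times ρ3 from ρ2.
Subtract 1/3 times ρ2 from ρ1.
Reading off the last column: u = 4, v = -4, w = 1.

(4, -4, 1)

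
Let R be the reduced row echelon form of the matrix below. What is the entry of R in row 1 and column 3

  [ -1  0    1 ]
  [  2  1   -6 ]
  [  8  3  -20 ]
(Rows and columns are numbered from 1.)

-1

R1 ← -1·R1
  [ 1  0   -1 ]
  [ 2  1   -6 ]
  [ 8  3  -20 ]
R2 ← R2 − 2·R1
  [ 1  0   -1 ]
  [ 0  1   -4 ]
  [ 8  3  -20 ]
R3 ← R3 − 8·R1
  [ 1  0   -1 ]
  [ 0  1   -4 ]
  [ 0  3  -12 ]
R3 ← R3 − 3·R2
  [ 1  0  -1 ]
  [ 0  1  -4 ]
  [ 0  0   0 ]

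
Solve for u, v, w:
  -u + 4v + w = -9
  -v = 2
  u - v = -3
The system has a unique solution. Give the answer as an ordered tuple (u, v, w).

(-5, -2, -6)

Form the augmented matrix and row-reduce:
  [ -1   4  1  |  -9 ]
  [  0  -1  0  |   2 ]
  [  1  -1  0  |  -3 ]
R1 -> -1·R1
  [ 1  -4  -1  |   9 ]
  [ 0  -1   0  |   2 ]
  [ 1  -1   0  |  -3 ]
R3 -> R3 − R1
  [ 1  -4  -1  |    9 ]
  [ 0  -1   0  |    2 ]
  [ 0   3   1  |  -12 ]
R2 -> -1·R2
  [ 1  -4  -1  |    9 ]
  [ 0   1   0  |   -2 ]
  [ 0   3   1  |  -12 ]
R3 -> R3 − 3·R2
  [ 1  -4  -1  |   9 ]
  [ 0   1   0  |  -2 ]
  [ 0   0   1  |  -6 ]
R1 -> R1 + R3
  [ 1  -4  0  |   3 ]
  [ 0   1  0  |  -2 ]
  [ 0   0  1  |  -6 ]
R1 -> R1 + 4·R2
  [ 1  0  0  |  -5 ]
  [ 0  1  0  |  -2 ]
  [ 0  0  1  |  -6 ]
Reading off the last column: u = -5, v = -2, w = -6.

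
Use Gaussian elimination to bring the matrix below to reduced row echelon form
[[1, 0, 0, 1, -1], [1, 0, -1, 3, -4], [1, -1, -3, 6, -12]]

r2 → r2 − r1
  [ 1   0   0  1   -1 ]
  [ 0   0  -1  2   -3 ]
  [ 1  -1  -3  6  -12 ]
r3 → r3 − r1
  [ 1   0   0  1   -1 ]
  [ 0   0  -1  2   -3 ]
  [ 0  -1  -3  5  -11 ]
r2 <-> r3
  [ 1   0   0  1   -1 ]
  [ 0  -1  -3  5  -11 ]
  [ 0   0  -1  2   -3 ]
r2 → -1·r2
  [ 1  0   0   1  -1 ]
  [ 0  1   3  -5  11 ]
  [ 0  0  -1   2  -3 ]
r3 → -1·r3
  [ 1  0  0   1  -1 ]
  [ 0  1  3  -5  11 ]
  [ 0  0  1  -2   3 ]
r2 → r2 − 3·r3
  [ 1  0  0   1  -1 ]
  [ 0  1  0   1   2 ]
  [ 0  0  1  -2   3 ]

[[1, 0, 0, 1, -1], [0, 1, 0, 1, 2], [0, 0, 1, -2, 3]]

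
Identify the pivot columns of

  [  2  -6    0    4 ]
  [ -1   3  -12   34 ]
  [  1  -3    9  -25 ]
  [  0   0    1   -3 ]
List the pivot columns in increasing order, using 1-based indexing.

Multiply R1 by 1/2.
  [  1  -3    0    2 ]
  [ -1   3  -12   34 ]
  [  1  -3    9  -25 ]
  [  0   0    1   -3 ]
Add R1 to R2.
  [ 1  -3    0    2 ]
  [ 0   0  -12   36 ]
  [ 1  -3    9  -25 ]
  [ 0   0    1   -3 ]
Subtract R1 from R3.
  [ 1  -3    0    2 ]
  [ 0   0  -12   36 ]
  [ 0   0    9  -27 ]
  [ 0   0    1   -3 ]
Multiply R2 by -1/12.
  [ 1  -3  0    2 ]
  [ 0   0  1   -3 ]
  [ 0   0  9  -27 ]
  [ 0   0  1   -3 ]
Subtract 9 times R2 from R3.
  [ 1  -3  0   2 ]
  [ 0   0  1  -3 ]
  [ 0   0  0   0 ]
  [ 0   0  1  -3 ]
Subtract R2 from R4.
  [ 1  -3  0   2 ]
  [ 0   0  1  -3 ]
  [ 0   0  0   0 ]
  [ 0   0  0   0 ]
Pivot columns are the columns containing a leading 1.

1, 3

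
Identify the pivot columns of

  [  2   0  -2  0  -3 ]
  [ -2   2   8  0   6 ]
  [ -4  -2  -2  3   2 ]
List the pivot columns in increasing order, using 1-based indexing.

R1 → 1/2·R1
  [  1   0  -1  0  -3/2 ]
  [ -2   2   8  0     6 ]
  [ -4  -2  -2  3     2 ]
R2 → R2 + 2·R1
  [  1   0  -1  0  -3/2 ]
  [  0   2   6  0     3 ]
  [ -4  -2  -2  3     2 ]
R3 → R3 + 4·R1
  [ 1   0  -1  0  -3/2 ]
  [ 0   2   6  0     3 ]
  [ 0  -2  -6  3    -4 ]
R2 → 1/2·R2
  [ 1   0  -1  0  -3/2 ]
  [ 0   1   3  0   3/2 ]
  [ 0  -2  -6  3    -4 ]
R3 → R3 + 2·R2
  [ 1  0  -1  0  -3/2 ]
  [ 0  1   3  0   3/2 ]
  [ 0  0   0  3    -1 ]
R3 → 1/3·R3
  [ 1  0  -1  0  -3/2 ]
  [ 0  1   3  0   3/2 ]
  [ 0  0   0  1  -1/3 ]
Pivot columns are the columns containing a leading 1.

1, 2, 4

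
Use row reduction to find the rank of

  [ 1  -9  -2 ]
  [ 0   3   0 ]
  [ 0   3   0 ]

rank = 2

R2 → 1/3·R2
  [ 1  -9  -2 ]
  [ 0   1   0 ]
  [ 0   3   0 ]
R3 → R3 − 3·R2
  [ 1  -9  -2 ]
  [ 0   1   0 ]
  [ 0   0   0 ]
R1 → R1 + 9·R2
  [ 1  0  -2 ]
  [ 0  1   0 ]
  [ 0  0   0 ]
The reduced form has 2 nonzero rows.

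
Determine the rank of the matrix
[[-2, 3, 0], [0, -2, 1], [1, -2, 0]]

rank = 3

ρ1 → -1/2·ρ1
  [ 1  -3/2  0 ]
  [ 0    -2  1 ]
  [ 1    -2  0 ]
ρ3 → ρ3 − ρ1
  [ 1  -3/2  0 ]
  [ 0    -2  1 ]
  [ 0  -1/2  0 ]
ρ2 → -1/2·ρ2
  [ 1  -3/2     0 ]
  [ 0     1  -1/2 ]
  [ 0  -1/2     0 ]
ρ3 → ρ3 + 1/2·ρ2
  [ 1  -3/2     0 ]
  [ 0     1  -1/2 ]
  [ 0     0  -1/4 ]
ρ3 → -4·ρ3
  [ 1  -3/2     0 ]
  [ 0     1  -1/2 ]
  [ 0     0     1 ]
ρ2 → ρ2 + 1/2·ρ3
  [ 1  -3/2  0 ]
  [ 0     1  0 ]
  [ 0     0  1 ]
ρ1 → ρ1 + 3/2·ρ2
  [ 1  0  0 ]
  [ 0  1  0 ]
  [ 0  0  1 ]
The reduced form has 3 nonzero rows.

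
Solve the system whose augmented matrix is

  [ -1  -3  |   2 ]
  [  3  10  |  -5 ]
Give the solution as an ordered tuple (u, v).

R1 := -1·R1
  [ 1   3  |  -2 ]
  [ 3  10  |  -5 ]
R2 := R2 − 3·R1
  [ 1  3  |  -2 ]
  [ 0  1  |   1 ]
R1 := R1 − 3·R2
  [ 1  0  |  -5 ]
  [ 0  1  |   1 ]
Reading off the last column: u = -5, v = 1.

(-5, 1)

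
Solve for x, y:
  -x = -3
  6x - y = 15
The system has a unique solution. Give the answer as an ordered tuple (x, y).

Form the augmented matrix and row-reduce:
  [ -1   0  |  -3 ]
  [  6  -1  |  15 ]
ρ1 ← -1·ρ1
ρ2 ← ρ2 − 6·ρ1
ρ2 ← -1·ρ2
Reading off the last column: x = 3, y = 3.

(3, 3)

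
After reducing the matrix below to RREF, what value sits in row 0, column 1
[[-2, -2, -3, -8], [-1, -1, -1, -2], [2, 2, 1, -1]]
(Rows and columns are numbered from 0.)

1

ρ1 → -1/2·ρ1
  [  1   1  3/2   4 ]
  [ -1  -1   -1  -2 ]
  [  2   2    1  -1 ]
ρ2 → ρ2 + ρ1
  [ 1  1  3/2   4 ]
  [ 0  0  1/2   2 ]
  [ 2  2    1  -1 ]
ρ3 → ρ3 − 2·ρ1
  [ 1  1  3/2   4 ]
  [ 0  0  1/2   2 ]
  [ 0  0   -2  -9 ]
ρ2 → 2·ρ2
  [ 1  1  3/2   4 ]
  [ 0  0    1   4 ]
  [ 0  0   -2  -9 ]
ρ3 → ρ3 + 2·ρ2
  [ 1  1  3/2   4 ]
  [ 0  0    1   4 ]
  [ 0  0    0  -1 ]
ρ3 → -1·ρ3
  [ 1  1  3/2  4 ]
  [ 0  0    1  4 ]
  [ 0  0    0  1 ]
ρ2 → ρ2 − 4·ρ3
  [ 1  1  3/2  4 ]
  [ 0  0    1  0 ]
  [ 0  0    0  1 ]
ρ1 → ρ1 − 4·ρ3
  [ 1  1  3/2  0 ]
  [ 0  0    1  0 ]
  [ 0  0    0  1 ]
ρ1 → ρ1 − 3/2·ρ2
  [ 1  1  0  0 ]
  [ 0  0  1  0 ]
  [ 0  0  0  1 ]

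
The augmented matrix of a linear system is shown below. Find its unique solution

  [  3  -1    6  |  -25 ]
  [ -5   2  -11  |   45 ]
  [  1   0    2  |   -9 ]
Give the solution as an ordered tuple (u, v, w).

(-1, -2, -4)

R1 -> 1/3·R1
  [  1  -1/3    2  |  -25/3 ]
  [ -5     2  -11  |     45 ]
  [  1     0    2  |     -9 ]
R2 -> R2 + 5·R1
  [ 1  -1/3   2  |  -25/3 ]
  [ 0   1/3  -1  |   10/3 ]
  [ 1     0   2  |     -9 ]
R3 -> R3 − R1
  [ 1  -1/3   2  |  -25/3 ]
  [ 0   1/3  -1  |   10/3 ]
  [ 0   1/3   0  |   -2/3 ]
R2 -> 3·R2
  [ 1  -1/3   2  |  -25/3 ]
  [ 0     1  -3  |     10 ]
  [ 0   1/3   0  |   -2/3 ]
R3 -> R3 − 1/3·R2
  [ 1  -1/3   2  |  -25/3 ]
  [ 0     1  -3  |     10 ]
  [ 0     0   1  |     -4 ]
R2 -> R2 + 3·R3
  [ 1  -1/3  2  |  -25/3 ]
  [ 0     1  0  |     -2 ]
  [ 0     0  1  |     -4 ]
R1 -> R1 − 2·R3
  [ 1  -1/3  0  |  -1/3 ]
  [ 0     1  0  |    -2 ]
  [ 0     0  1  |    -4 ]
R1 -> R1 + 1/3·R2
  [ 1  0  0  |  -1 ]
  [ 0  1  0  |  -2 ]
  [ 0  0  1  |  -4 ]
Reading off the last column: u = -1, v = -2, w = -4.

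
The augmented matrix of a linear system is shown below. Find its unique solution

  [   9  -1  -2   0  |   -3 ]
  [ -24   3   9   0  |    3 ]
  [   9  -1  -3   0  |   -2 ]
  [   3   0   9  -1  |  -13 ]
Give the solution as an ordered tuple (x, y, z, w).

(-1, -4, -1, 1)

R1 := 1/9·R1
R2 := R2 + 24·R1
R3 := R3 − 9·R1
R4 := R4 − 3·R1
R2 := 3·R2
R4 := R4 − 1/3·R2
R3 := -1·R3
R4 := R4 − 6·R3
R4 := -1·R4
R2 := R2 − 11·R3
R1 := R1 + 2/9·R3
R1 := R1 + 1/9·R2
Reading off the last column: x = -1, y = -4, z = -1, w = 1.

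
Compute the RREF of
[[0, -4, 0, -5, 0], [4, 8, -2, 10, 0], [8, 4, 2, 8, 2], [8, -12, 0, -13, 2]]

[[1, 0, 0, 1/4, 0], [0, 1, 0, 5/4, 0], [0, 0, 1, 1/2, 0], [0, 0, 0, 0, 1]]

Swap r1 and r2.
  [ 4    8  -2   10  0 ]
  [ 0   -4   0   -5  0 ]
  [ 8    4   2    8  2 ]
  [ 8  -12   0  -13  2 ]
Multiply r1 by 1/4.
  [ 1    2  -1/2  5/2  0 ]
  [ 0   -4     0   -5  0 ]
  [ 8    4     2    8  2 ]
  [ 8  -12     0  -13  2 ]
Subtract 8 times r1 from r3.
  [ 1    2  -1/2  5/2  0 ]
  [ 0   -4     0   -5  0 ]
  [ 0  -12     6  -12  2 ]
  [ 8  -12     0  -13  2 ]
Subtract 8 times r1 from r4.
  [ 1    2  -1/2  5/2  0 ]
  [ 0   -4     0   -5  0 ]
  [ 0  -12     6  -12  2 ]
  [ 0  -28     4  -33  2 ]
Multiply r2 by -1/4.
  [ 1    2  -1/2  5/2  0 ]
  [ 0    1     0  5/4  0 ]
  [ 0  -12     6  -12  2 ]
  [ 0  -28     4  -33  2 ]
Add 12 times r2 to r3.
  [ 1    2  -1/2  5/2  0 ]
  [ 0    1     0  5/4  0 ]
  [ 0    0     6    3  2 ]
  [ 0  -28     4  -33  2 ]
Add 28 times r2 to r4.
  [ 1  2  -1/2  5/2  0 ]
  [ 0  1     0  5/4  0 ]
  [ 0  0     6    3  2 ]
  [ 0  0     4    2  2 ]
Multiply r3 by 1/6.
  [ 1  2  -1/2  5/2    0 ]
  [ 0  1     0  5/4    0 ]
  [ 0  0     1  1/2  1/3 ]
  [ 0  0     4    2    2 ]
Subtract 4 times r3 from r4.
  [ 1  2  -1/2  5/2    0 ]
  [ 0  1     0  5/4    0 ]
  [ 0  0     1  1/2  1/3 ]
  [ 0  0     0    0  2/3 ]
Multiply r4 by 3/2.
  [ 1  2  -1/2  5/2    0 ]
  [ 0  1     0  5/4    0 ]
  [ 0  0     1  1/2  1/3 ]
  [ 0  0     0    0    1 ]
Subtract 1/3 times r4 from r3.
  [ 1  2  -1/2  5/2  0 ]
  [ 0  1     0  5/4  0 ]
  [ 0  0     1  1/2  0 ]
  [ 0  0     0    0  1 ]
Add 1/2 times r3 to r1.
  [ 1  2  0  11/4  0 ]
  [ 0  1  0   5/4  0 ]
  [ 0  0  1   1/2  0 ]
  [ 0  0  0     0  1 ]
Subtract 2 times r2 from r1.
  [ 1  0  0  1/4  0 ]
  [ 0  1  0  5/4  0 ]
  [ 0  0  1  1/2  0 ]
  [ 0  0  0    0  1 ]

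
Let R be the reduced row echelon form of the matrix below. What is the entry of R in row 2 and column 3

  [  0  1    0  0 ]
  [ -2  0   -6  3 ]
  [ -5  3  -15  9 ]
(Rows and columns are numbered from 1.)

r1 <-> r2
  [ -2  0   -6  3 ]
  [  0  1    0  0 ]
  [ -5  3  -15  9 ]
r1 → -1/2·r1
  [  1  0    3  -3/2 ]
  [  0  1    0     0 ]
  [ -5  3  -15     9 ]
r3 → r3 + 5·r1
  [ 1  0  3  -3/2 ]
  [ 0  1  0     0 ]
  [ 0  3  0   3/2 ]
r3 → r3 − 3·r2
  [ 1  0  3  -3/2 ]
  [ 0  1  0     0 ]
  [ 0  0  0   3/2 ]
r3 → 2/3·r3
  [ 1  0  3  -3/2 ]
  [ 0  1  0     0 ]
  [ 0  0  0     1 ]
r1 → r1 + 3/2·r3
  [ 1  0  3  0 ]
  [ 0  1  0  0 ]
  [ 0  0  0  1 ]

0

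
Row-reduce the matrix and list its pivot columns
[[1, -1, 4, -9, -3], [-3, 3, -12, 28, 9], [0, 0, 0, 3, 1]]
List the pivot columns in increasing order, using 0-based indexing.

ρ2 := ρ2 + 3·ρ1
  [ 1  -1  4  -9  -3 ]
  [ 0   0  0   1   0 ]
  [ 0   0  0   3   1 ]
ρ3 := ρ3 − 3·ρ2
  [ 1  -1  4  -9  -3 ]
  [ 0   0  0   1   0 ]
  [ 0   0  0   0   1 ]
ρ1 := ρ1 + 3·ρ3
  [ 1  -1  4  -9  0 ]
  [ 0   0  0   1  0 ]
  [ 0   0  0   0  1 ]
ρ1 := ρ1 + 9·ρ2
  [ 1  -1  4  0  0 ]
  [ 0   0  0  1  0 ]
  [ 0   0  0  0  1 ]
Pivot columns are the columns containing a leading 1.

0, 3, 4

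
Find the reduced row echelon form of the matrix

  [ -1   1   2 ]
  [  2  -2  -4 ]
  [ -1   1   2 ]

[[1, -1, -2], [0, 0, 0], [0, 0, 0]]

r1 := -1·r1
r2 := r2 − 2·r1
r3 := r3 + r1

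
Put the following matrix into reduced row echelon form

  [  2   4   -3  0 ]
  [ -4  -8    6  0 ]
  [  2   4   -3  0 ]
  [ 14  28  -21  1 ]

r1 -> 1/2·r1
  [  1   2  -3/2  0 ]
  [ -4  -8     6  0 ]
  [  2   4    -3  0 ]
  [ 14  28   -21  1 ]
r2 -> r2 + 4·r1
  [  1   2  -3/2  0 ]
  [  0   0     0  0 ]
  [  2   4    -3  0 ]
  [ 14  28   -21  1 ]
r3 -> r3 − 2·r1
  [  1   2  -3/2  0 ]
  [  0   0     0  0 ]
  [  0   0     0  0 ]
  [ 14  28   -21  1 ]
r4 -> r4 − 14·r1
  [ 1  2  -3/2  0 ]
  [ 0  0     0  0 ]
  [ 0  0     0  0 ]
  [ 0  0     0  1 ]
r2 <=> r4
  [ 1  2  -3/2  0 ]
  [ 0  0     0  1 ]
  [ 0  0     0  0 ]
  [ 0  0     0  0 ]

[[1, 2, -3/2, 0], [0, 0, 0, 1], [0, 0, 0, 0], [0, 0, 0, 0]]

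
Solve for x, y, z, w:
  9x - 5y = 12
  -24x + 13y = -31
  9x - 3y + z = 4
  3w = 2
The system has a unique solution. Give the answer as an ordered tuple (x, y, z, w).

Form the augmented matrix and row-reduce:
  [   9  -5  0  0  |   12 ]
  [ -24  13  0  0  |  -31 ]
  [   9  -3  1  0  |    4 ]
  [   0   0  0  3  |    2 ]
ρ1 → 1/9·ρ1
  [   1  -5/9  0  0  |  4/3 ]
  [ -24    13  0  0  |  -31 ]
  [   9    -3  1  0  |    4 ]
  [   0     0  0  3  |    2 ]
ρ2 → ρ2 + 24·ρ1
  [ 1  -5/9  0  0  |  4/3 ]
  [ 0  -1/3  0  0  |    1 ]
  [ 9    -3  1  0  |    4 ]
  [ 0     0  0  3  |    2 ]
ρ3 → ρ3 − 9·ρ1
  [ 1  -5/9  0  0  |  4/3 ]
  [ 0  -1/3  0  0  |    1 ]
  [ 0     2  1  0  |   -8 ]
  [ 0     0  0  3  |    2 ]
ρ2 → -3·ρ2
  [ 1  -5/9  0  0  |  4/3 ]
  [ 0     1  0  0  |   -3 ]
  [ 0     2  1  0  |   -8 ]
  [ 0     0  0  3  |    2 ]
ρ3 → ρ3 − 2·ρ2
  [ 1  -5/9  0  0  |  4/3 ]
  [ 0     1  0  0  |   -3 ]
  [ 0     0  1  0  |   -2 ]
  [ 0     0  0  3  |    2 ]
ρ4 → 1/3·ρ4
  [ 1  -5/9  0  0  |  4/3 ]
  [ 0     1  0  0  |   -3 ]
  [ 0     0  1  0  |   -2 ]
  [ 0     0  0  1  |  2/3 ]
ρ1 → ρ1 + 5/9·ρ2
  [ 1  0  0  0  |  -1/3 ]
  [ 0  1  0  0  |    -3 ]
  [ 0  0  1  0  |    -2 ]
  [ 0  0  0  1  |   2/3 ]
Reading off the last column: x = -1/3, y = -3, z = -2, w = 2/3.

(-1/3, -3, -2, 2/3)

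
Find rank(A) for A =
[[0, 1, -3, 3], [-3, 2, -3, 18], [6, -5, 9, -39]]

rank = 2

R1 <=> R2
  [ -3   2  -3   18 ]
  [  0   1  -3    3 ]
  [  6  -5   9  -39 ]
R1 := -1/3·R1
  [ 1  -2/3   1   -6 ]
  [ 0     1  -3    3 ]
  [ 6    -5   9  -39 ]
R3 := R3 − 6·R1
  [ 1  -2/3   1  -6 ]
  [ 0     1  -3   3 ]
  [ 0    -1   3  -3 ]
R3 := R3 + R2
  [ 1  -2/3   1  -6 ]
  [ 0     1  -3   3 ]
  [ 0     0   0   0 ]
R1 := R1 + 2/3·R2
  [ 1  0  -1  -4 ]
  [ 0  1  -3   3 ]
  [ 0  0   0   0 ]
The reduced form has 2 nonzero rows.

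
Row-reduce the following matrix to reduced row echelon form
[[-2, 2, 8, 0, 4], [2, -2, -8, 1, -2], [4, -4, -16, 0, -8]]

[[1, -1, -4, 0, -2], [0, 0, 0, 1, 2], [0, 0, 0, 0, 0]]

ρ1 -> -1/2·ρ1
  [ 1  -1   -4  0  -2 ]
  [ 2  -2   -8  1  -2 ]
  [ 4  -4  -16  0  -8 ]
ρ2 -> ρ2 − 2·ρ1
  [ 1  -1   -4  0  -2 ]
  [ 0   0    0  1   2 ]
  [ 4  -4  -16  0  -8 ]
ρ3 -> ρ3 − 4·ρ1
  [ 1  -1  -4  0  -2 ]
  [ 0   0   0  1   2 ]
  [ 0   0   0  0   0 ]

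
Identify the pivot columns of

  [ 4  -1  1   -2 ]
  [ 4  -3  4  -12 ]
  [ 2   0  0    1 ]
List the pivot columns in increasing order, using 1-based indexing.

1, 2, 3

ρ1 -> 1/4·ρ1
  [ 1  -1/4  1/4  -1/2 ]
  [ 4    -3    4   -12 ]
  [ 2     0    0     1 ]
ρ2 -> ρ2 − 4·ρ1
  [ 1  -1/4  1/4  -1/2 ]
  [ 0    -2    3   -10 ]
  [ 2     0    0     1 ]
ρ3 -> ρ3 − 2·ρ1
  [ 1  -1/4   1/4  -1/2 ]
  [ 0    -2     3   -10 ]
  [ 0   1/2  -1/2     2 ]
ρ2 -> -1/2·ρ2
  [ 1  -1/4   1/4  -1/2 ]
  [ 0     1  -3/2     5 ]
  [ 0   1/2  -1/2     2 ]
ρ3 -> ρ3 − 1/2·ρ2
  [ 1  -1/4   1/4  -1/2 ]
  [ 0     1  -3/2     5 ]
  [ 0     0   1/4  -1/2 ]
ρ3 -> 4·ρ3
  [ 1  -1/4   1/4  -1/2 ]
  [ 0     1  -3/2     5 ]
  [ 0     0     1    -2 ]
ρ2 -> ρ2 + 3/2·ρ3
  [ 1  -1/4  1/4  -1/2 ]
  [ 0     1    0     2 ]
  [ 0     0    1    -2 ]
ρ1 -> ρ1 − 1/4·ρ3
  [ 1  -1/4  0   0 ]
  [ 0     1  0   2 ]
  [ 0     0  1  -2 ]
ρ1 -> ρ1 + 1/4·ρ2
  [ 1  0  0  1/2 ]
  [ 0  1  0    2 ]
  [ 0  0  1   -2 ]
Pivot columns are the columns containing a leading 1.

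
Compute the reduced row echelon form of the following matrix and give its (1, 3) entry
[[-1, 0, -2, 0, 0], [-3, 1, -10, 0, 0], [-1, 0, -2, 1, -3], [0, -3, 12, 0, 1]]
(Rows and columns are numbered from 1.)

Multiply r1 by -1.
  [  1   0    2  0   0 ]
  [ -3   1  -10  0   0 ]
  [ -1   0   -2  1  -3 ]
  [  0  -3   12  0   1 ]
Add 3 times r1 to r2.
  [  1   0   2  0   0 ]
  [  0   1  -4  0   0 ]
  [ -1   0  -2  1  -3 ]
  [  0  -3  12  0   1 ]
Add r1 to r3.
  [ 1   0   2  0   0 ]
  [ 0   1  -4  0   0 ]
  [ 0   0   0  1  -3 ]
  [ 0  -3  12  0   1 ]
Add 3 times r2 to r4.
  [ 1  0   2  0   0 ]
  [ 0  1  -4  0   0 ]
  [ 0  0   0  1  -3 ]
  [ 0  0   0  0   1 ]
Add 3 times r4 to r3.
  [ 1  0   2  0  0 ]
  [ 0  1  -4  0  0 ]
  [ 0  0   0  1  0 ]
  [ 0  0   0  0  1 ]

2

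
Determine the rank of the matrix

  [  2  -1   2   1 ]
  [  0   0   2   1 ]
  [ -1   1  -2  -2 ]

rank = 3

R1 -> 1/2·R1
R3 -> R3 + R1
R2 <-> R3
R2 -> 2·R2
R3 -> 1/2·R3
R2 -> R2 + 2·R3
R1 -> R1 − R3
R1 -> R1 + 1/2·R2
The reduced form has 3 nonzero rows.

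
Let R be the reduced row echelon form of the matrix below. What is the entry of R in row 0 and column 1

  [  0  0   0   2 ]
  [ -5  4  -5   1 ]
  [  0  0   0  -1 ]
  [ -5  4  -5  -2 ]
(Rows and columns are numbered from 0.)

Swap r1 and r2.
  [ -5  4  -5   1 ]
  [  0  0   0   2 ]
  [  0  0   0  -1 ]
  [ -5  4  -5  -2 ]
Multiply r1 by -1/5.
  [  1  -4/5   1  -1/5 ]
  [  0     0   0     2 ]
  [  0     0   0    -1 ]
  [ -5     4  -5    -2 ]
Add 5 times r1 to r4.
  [ 1  -4/5  1  -1/5 ]
  [ 0     0  0     2 ]
  [ 0     0  0    -1 ]
  [ 0     0  0    -3 ]
Multiply r2 by 1/2.
  [ 1  -4/5  1  -1/5 ]
  [ 0     0  0     1 ]
  [ 0     0  0    -1 ]
  [ 0     0  0    -3 ]
Add r2 to r3.
  [ 1  -4/5  1  -1/5 ]
  [ 0     0  0     1 ]
  [ 0     0  0     0 ]
  [ 0     0  0    -3 ]
Add 3 times r2 to r4.
  [ 1  -4/5  1  -1/5 ]
  [ 0     0  0     1 ]
  [ 0     0  0     0 ]
  [ 0     0  0     0 ]
Add 1/5 times r2 to r1.
  [ 1  -4/5  1  0 ]
  [ 0     0  0  1 ]
  [ 0     0  0  0 ]
  [ 0     0  0  0 ]

-4/5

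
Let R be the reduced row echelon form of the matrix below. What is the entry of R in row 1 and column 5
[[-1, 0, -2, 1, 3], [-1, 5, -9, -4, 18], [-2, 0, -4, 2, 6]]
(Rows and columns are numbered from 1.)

Multiply r1 by -1.
Add r1 to r2.
Add 2 times r1 to r3.
Multiply r2 by 1/5.

-3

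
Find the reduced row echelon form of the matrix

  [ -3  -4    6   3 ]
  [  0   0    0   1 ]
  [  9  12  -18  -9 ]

[[1, 4/3, -2, 0], [0, 0, 0, 1], [0, 0, 0, 0]]

ρ1 ← -1/3·ρ1
  [ 1  4/3   -2  -1 ]
  [ 0    0    0   1 ]
  [ 9   12  -18  -9 ]
ρ3 ← ρ3 − 9·ρ1
  [ 1  4/3  -2  -1 ]
  [ 0    0   0   1 ]
  [ 0    0   0   0 ]
ρ1 ← ρ1 + ρ2
  [ 1  4/3  -2  0 ]
  [ 0    0   0  1 ]
  [ 0    0   0  0 ]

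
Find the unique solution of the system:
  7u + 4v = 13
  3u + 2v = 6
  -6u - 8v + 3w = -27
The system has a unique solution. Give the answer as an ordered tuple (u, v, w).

(1, 3/2, -3)

Form the augmented matrix and row-reduce:
  [  7   4  0  |   13 ]
  [  3   2  0  |    6 ]
  [ -6  -8  3  |  -27 ]
ρ1 := 1/7·ρ1
  [  1  4/7  0  |  13/7 ]
  [  3    2  0  |     6 ]
  [ -6   -8  3  |   -27 ]
ρ2 := ρ2 − 3·ρ1
  [  1  4/7  0  |  13/7 ]
  [  0  2/7  0  |   3/7 ]
  [ -6   -8  3  |   -27 ]
ρ3 := ρ3 + 6·ρ1
  [ 1    4/7  0  |    13/7 ]
  [ 0    2/7  0  |     3/7 ]
  [ 0  -32/7  3  |  -111/7 ]
ρ2 := 7/2·ρ2
  [ 1    4/7  0  |    13/7 ]
  [ 0      1  0  |     3/2 ]
  [ 0  -32/7  3  |  -111/7 ]
ρ3 := ρ3 + 32/7·ρ2
  [ 1  4/7  0  |  13/7 ]
  [ 0    1  0  |   3/2 ]
  [ 0    0  3  |    -9 ]
ρ3 := 1/3·ρ3
  [ 1  4/7  0  |  13/7 ]
  [ 0    1  0  |   3/2 ]
  [ 0    0  1  |    -3 ]
ρ1 := ρ1 − 4/7·ρ2
  [ 1  0  0  |    1 ]
  [ 0  1  0  |  3/2 ]
  [ 0  0  1  |   -3 ]
Reading off the last column: u = 1, v = 3/2, w = -3.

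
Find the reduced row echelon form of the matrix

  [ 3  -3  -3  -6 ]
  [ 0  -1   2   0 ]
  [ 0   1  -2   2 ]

[[1, 0, -3, 0], [0, 1, -2, 0], [0, 0, 0, 1]]

r1 -> 1/3·r1
  [ 1  -1  -1  -2 ]
  [ 0  -1   2   0 ]
  [ 0   1  -2   2 ]
r2 -> -1·r2
  [ 1  -1  -1  -2 ]
  [ 0   1  -2   0 ]
  [ 0   1  -2   2 ]
r3 -> r3 − r2
  [ 1  -1  -1  -2 ]
  [ 0   1  -2   0 ]
  [ 0   0   0   2 ]
r3 -> 1/2·r3
  [ 1  -1  -1  -2 ]
  [ 0   1  -2   0 ]
  [ 0   0   0   1 ]
r1 -> r1 + 2·r3
  [ 1  -1  -1  0 ]
  [ 0   1  -2  0 ]
  [ 0   0   0  1 ]
r1 -> r1 + r2
  [ 1  0  -3  0 ]
  [ 0  1  -2  0 ]
  [ 0  0   0  1 ]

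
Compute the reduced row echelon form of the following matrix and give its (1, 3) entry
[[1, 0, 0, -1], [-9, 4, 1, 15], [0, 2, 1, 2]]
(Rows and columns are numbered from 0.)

2

Add 9 times R1 to R2.
  [ 1  0  0  -1 ]
  [ 0  4  1   6 ]
  [ 0  2  1   2 ]
Multiply R2 by 1/4.
  [ 1  0    0   -1 ]
  [ 0  1  1/4  3/2 ]
  [ 0  2    1    2 ]
Subtract 2 times R2 from R3.
  [ 1  0    0   -1 ]
  [ 0  1  1/4  3/2 ]
  [ 0  0  1/2   -1 ]
Multiply R3 by 2.
  [ 1  0    0   -1 ]
  [ 0  1  1/4  3/2 ]
  [ 0  0    1   -2 ]
Subtract 1/4 times R3 from R2.
  [ 1  0  0  -1 ]
  [ 0  1  0   2 ]
  [ 0  0  1  -2 ]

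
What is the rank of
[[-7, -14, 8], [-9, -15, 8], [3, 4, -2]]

R1 ← -1/7·R1
  [  1    2  -8/7 ]
  [ -9  -15     8 ]
  [  3    4    -2 ]
R2 ← R2 + 9·R1
  [ 1  2   -8/7 ]
  [ 0  3  -16/7 ]
  [ 3  4     -2 ]
R3 ← R3 − 3·R1
  [ 1   2   -8/7 ]
  [ 0   3  -16/7 ]
  [ 0  -2   10/7 ]
R2 ← 1/3·R2
  [ 1   2    -8/7 ]
  [ 0   1  -16/21 ]
  [ 0  -2    10/7 ]
R3 ← R3 + 2·R2
  [ 1  2    -8/7 ]
  [ 0  1  -16/21 ]
  [ 0  0   -2/21 ]
R3 ← -21/2·R3
  [ 1  2    -8/7 ]
  [ 0  1  -16/21 ]
  [ 0  0       1 ]
R2 ← R2 + 16/21·R3
  [ 1  2  -8/7 ]
  [ 0  1     0 ]
  [ 0  0     1 ]
R1 ← R1 + 8/7·R3
  [ 1  2  0 ]
  [ 0  1  0 ]
  [ 0  0  1 ]
R1 ← R1 − 2·R2
  [ 1  0  0 ]
  [ 0  1  0 ]
  [ 0  0  1 ]
The reduced form has 3 nonzero rows.

rank = 3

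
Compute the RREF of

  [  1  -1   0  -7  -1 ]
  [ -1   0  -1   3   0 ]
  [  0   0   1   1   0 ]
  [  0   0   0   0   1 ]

[[1, 0, 0, -4, 0], [0, 1, 0, 3, 0], [0, 0, 1, 1, 0], [0, 0, 0, 0, 1]]

Add R1 to R2.
  [ 1  -1   0  -7  -1 ]
  [ 0  -1  -1  -4  -1 ]
  [ 0   0   1   1   0 ]
  [ 0   0   0   0   1 ]
Multiply R2 by -1.
  [ 1  -1  0  -7  -1 ]
  [ 0   1  1   4   1 ]
  [ 0   0  1   1   0 ]
  [ 0   0  0   0   1 ]
Subtract R4 from R2.
  [ 1  -1  0  -7  -1 ]
  [ 0   1  1   4   0 ]
  [ 0   0  1   1   0 ]
  [ 0   0  0   0   1 ]
Add R4 to R1.
  [ 1  -1  0  -7  0 ]
  [ 0   1  1   4  0 ]
  [ 0   0  1   1  0 ]
  [ 0   0  0   0  1 ]
Subtract R3 from R2.
  [ 1  -1  0  -7  0 ]
  [ 0   1  0   3  0 ]
  [ 0   0  1   1  0 ]
  [ 0   0  0   0  1 ]
Add R2 to R1.
  [ 1  0  0  -4  0 ]
  [ 0  1  0   3  0 ]
  [ 0  0  1   1  0 ]
  [ 0  0  0   0  1 ]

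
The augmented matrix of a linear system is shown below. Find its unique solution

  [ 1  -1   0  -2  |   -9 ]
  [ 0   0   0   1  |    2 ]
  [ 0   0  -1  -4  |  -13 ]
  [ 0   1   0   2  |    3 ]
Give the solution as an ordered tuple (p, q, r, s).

ρ2 <-> ρ4
  [ 1  -1   0  -2  |   -9 ]
  [ 0   1   0   2  |    3 ]
  [ 0   0  -1  -4  |  -13 ]
  [ 0   0   0   1  |    2 ]
ρ3 ← -1·ρ3
  [ 1  -1  0  -2  |  -9 ]
  [ 0   1  0   2  |   3 ]
  [ 0   0  1   4  |  13 ]
  [ 0   0  0   1  |   2 ]
ρ3 ← ρ3 − 4·ρ4
  [ 1  -1  0  -2  |  -9 ]
  [ 0   1  0   2  |   3 ]
  [ 0   0  1   0  |   5 ]
  [ 0   0  0   1  |   2 ]
ρ2 ← ρ2 − 2·ρ4
  [ 1  -1  0  -2  |  -9 ]
  [ 0   1  0   0  |  -1 ]
  [ 0   0  1   0  |   5 ]
  [ 0   0  0   1  |   2 ]
ρ1 ← ρ1 + 2·ρ4
  [ 1  -1  0  0  |  -5 ]
  [ 0   1  0  0  |  -1 ]
  [ 0   0  1  0  |   5 ]
  [ 0   0  0  1  |   2 ]
ρ1 ← ρ1 + ρ2
  [ 1  0  0  0  |  -6 ]
  [ 0  1  0  0  |  -1 ]
  [ 0  0  1  0  |   5 ]
  [ 0  0  0  1  |   2 ]
Reading off the last column: p = -6, q = -1, r = 5, s = 2.

(-6, -1, 5, 2)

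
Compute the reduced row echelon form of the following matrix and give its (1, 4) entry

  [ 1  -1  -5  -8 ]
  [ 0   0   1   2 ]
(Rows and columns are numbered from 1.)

ρ1 -> ρ1 + 5·ρ2
  [ 1  -1  0  2 ]
  [ 0   0  1  2 ]

2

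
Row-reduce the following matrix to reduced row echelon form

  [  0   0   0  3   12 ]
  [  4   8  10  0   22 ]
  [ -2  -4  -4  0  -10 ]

R1 <-> R2
  [  4   8  10  0   22 ]
  [  0   0   0  3   12 ]
  [ -2  -4  -4  0  -10 ]
R1 := 1/4·R1
  [  1   2  5/2  0  11/2 ]
  [  0   0    0  3    12 ]
  [ -2  -4   -4  0   -10 ]
R3 := R3 + 2·R1
  [ 1  2  5/2  0  11/2 ]
  [ 0  0    0  3    12 ]
  [ 0  0    1  0     1 ]
R2 <-> R3
  [ 1  2  5/2  0  11/2 ]
  [ 0  0    1  0     1 ]
  [ 0  0    0  3    12 ]
R3 := 1/3·R3
  [ 1  2  5/2  0  11/2 ]
  [ 0  0    1  0     1 ]
  [ 0  0    0  1     4 ]
R1 := R1 − 5/2·R2
  [ 1  2  0  0  3 ]
  [ 0  0  1  0  1 ]
  [ 0  0  0  1  4 ]

[[1, 2, 0, 0, 3], [0, 0, 1, 0, 1], [0, 0, 0, 1, 4]]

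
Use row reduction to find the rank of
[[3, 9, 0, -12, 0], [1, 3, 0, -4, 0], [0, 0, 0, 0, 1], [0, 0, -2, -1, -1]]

rank = 3

ρ1 → 1/3·ρ1
  [ 1  3   0  -4   0 ]
  [ 1  3   0  -4   0 ]
  [ 0  0   0   0   1 ]
  [ 0  0  -2  -1  -1 ]
ρ2 → ρ2 − ρ1
  [ 1  3   0  -4   0 ]
  [ 0  0   0   0   0 ]
  [ 0  0   0   0   1 ]
  [ 0  0  -2  -1  -1 ]
ρ2 <-> ρ4
  [ 1  3   0  -4   0 ]
  [ 0  0  -2  -1  -1 ]
  [ 0  0   0   0   1 ]
  [ 0  0   0   0   0 ]
ρ2 → -1/2·ρ2
  [ 1  3  0   -4    0 ]
  [ 0  0  1  1/2  1/2 ]
  [ 0  0  0    0    1 ]
  [ 0  0  0    0    0 ]
ρ2 → ρ2 − 1/2·ρ3
  [ 1  3  0   -4  0 ]
  [ 0  0  1  1/2  0 ]
  [ 0  0  0    0  1 ]
  [ 0  0  0    0  0 ]
The reduced form has 3 nonzero rows.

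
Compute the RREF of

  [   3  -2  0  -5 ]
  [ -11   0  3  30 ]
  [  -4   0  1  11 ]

R1 := 1/3·R1
  [   1  -2/3  0  -5/3 ]
  [ -11     0  3    30 ]
  [  -4     0  1    11 ]
R2 := R2 + 11·R1
  [  1   -2/3  0  -5/3 ]
  [  0  -22/3  3  35/3 ]
  [ -4      0  1    11 ]
R3 := R3 + 4·R1
  [ 1   -2/3  0  -5/3 ]
  [ 0  -22/3  3  35/3 ]
  [ 0   -8/3  1  13/3 ]
R2 := -3/22·R2
  [ 1  -2/3      0    -5/3 ]
  [ 0     1  -9/22  -35/22 ]
  [ 0  -8/3      1    13/3 ]
R3 := R3 + 8/3·R2
  [ 1  -2/3      0    -5/3 ]
  [ 0     1  -9/22  -35/22 ]
  [ 0     0  -1/11    1/11 ]
R3 := -11·R3
  [ 1  -2/3      0    -5/3 ]
  [ 0     1  -9/22  -35/22 ]
  [ 0     0      1      -1 ]
R2 := R2 + 9/22·R3
  [ 1  -2/3  0  -5/3 ]
  [ 0     1  0    -2 ]
  [ 0     0  1    -1 ]
R1 := R1 + 2/3·R2
  [ 1  0  0  -3 ]
  [ 0  1  0  -2 ]
  [ 0  0  1  -1 ]

[[1, 0, 0, -3], [0, 1, 0, -2], [0, 0, 1, -1]]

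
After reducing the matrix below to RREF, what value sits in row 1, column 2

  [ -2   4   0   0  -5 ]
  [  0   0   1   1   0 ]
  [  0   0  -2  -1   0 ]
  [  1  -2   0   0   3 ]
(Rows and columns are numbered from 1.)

R1 := -1/2·R1
R4 := R4 − R1
R3 := R3 + 2·R2
R4 := 2·R4
R1 := R1 − 5/2·R4
R2 := R2 − R3

-2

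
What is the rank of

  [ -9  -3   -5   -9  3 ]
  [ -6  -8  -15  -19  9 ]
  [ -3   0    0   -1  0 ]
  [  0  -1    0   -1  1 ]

R1 := -1/9·R1
R2 := R2 + 6·R1
R3 := R3 + 3·R1
R2 := -1/6·R2
R3 := R3 − R2
R4 := R4 + R2
R3 := -18/5·R3
R4 := R4 − 35/18·R3
R3 := R3 + 3/5·R4
R2 := R2 + 7/6·R4
R1 := R1 + 1/3·R4
R2 := R2 − 35/18·R3
R1 := R1 − 5/9·R3
R1 := R1 − 1/3·R2
The reduced form has 4 nonzero rows.

rank = 4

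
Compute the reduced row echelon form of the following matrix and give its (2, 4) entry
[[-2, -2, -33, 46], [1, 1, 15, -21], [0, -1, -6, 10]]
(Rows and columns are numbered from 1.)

-2

Multiply R1 by -1/2.
  [ 1   1  33/2  -23 ]
  [ 1   1    15  -21 ]
  [ 0  -1    -6   10 ]
Subtract R1 from R2.
  [ 1   1  33/2  -23 ]
  [ 0   0  -3/2    2 ]
  [ 0  -1    -6   10 ]
Swap R2 and R3.
  [ 1   1  33/2  -23 ]
  [ 0  -1    -6   10 ]
  [ 0   0  -3/2    2 ]
Multiply R2 by -1.
  [ 1  1  33/2  -23 ]
  [ 0  1     6  -10 ]
  [ 0  0  -3/2    2 ]
Multiply R3 by -2/3.
  [ 1  1  33/2   -23 ]
  [ 0  1     6   -10 ]
  [ 0  0     1  -4/3 ]
Subtract 6 times R3 from R2.
  [ 1  1  33/2   -23 ]
  [ 0  1     0    -2 ]
  [ 0  0     1  -4/3 ]
Subtract 33/2 times R3 from R1.
  [ 1  1  0    -1 ]
  [ 0  1  0    -2 ]
  [ 0  0  1  -4/3 ]
Subtract R2 from R1.
  [ 1  0  0     1 ]
  [ 0  1  0    -2 ]
  [ 0  0  1  -4/3 ]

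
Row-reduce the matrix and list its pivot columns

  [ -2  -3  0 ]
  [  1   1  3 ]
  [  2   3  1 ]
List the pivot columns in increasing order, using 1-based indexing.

1, 2, 3

R1 ← -1/2·R1
  [ 1  3/2  0 ]
  [ 1    1  3 ]
  [ 2    3  1 ]
R2 ← R2 − R1
  [ 1   3/2  0 ]
  [ 0  -1/2  3 ]
  [ 2     3  1 ]
R3 ← R3 − 2·R1
  [ 1   3/2  0 ]
  [ 0  -1/2  3 ]
  [ 0     0  1 ]
R2 ← -2·R2
  [ 1  3/2   0 ]
  [ 0    1  -6 ]
  [ 0    0   1 ]
R2 ← R2 + 6·R3
  [ 1  3/2  0 ]
  [ 0    1  0 ]
  [ 0    0  1 ]
R1 ← R1 − 3/2·R2
  [ 1  0  0 ]
  [ 0  1  0 ]
  [ 0  0  1 ]
Pivot columns are the columns containing a leading 1.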